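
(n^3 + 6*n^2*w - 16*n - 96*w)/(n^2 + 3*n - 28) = (n^2 + 6*n*w + 4*n + 24*w)/(n + 7)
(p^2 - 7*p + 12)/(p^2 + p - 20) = (p - 3)/(p + 5)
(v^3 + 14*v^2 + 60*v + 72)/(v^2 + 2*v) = v + 12 + 36/v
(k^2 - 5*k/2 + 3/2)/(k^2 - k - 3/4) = 2*(k - 1)/(2*k + 1)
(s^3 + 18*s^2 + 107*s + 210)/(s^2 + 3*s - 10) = (s^2 + 13*s + 42)/(s - 2)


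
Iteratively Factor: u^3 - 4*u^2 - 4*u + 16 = (u + 2)*(u^2 - 6*u + 8) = (u - 2)*(u + 2)*(u - 4)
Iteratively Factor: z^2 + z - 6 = (z + 3)*(z - 2)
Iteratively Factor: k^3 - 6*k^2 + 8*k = (k)*(k^2 - 6*k + 8) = k*(k - 2)*(k - 4)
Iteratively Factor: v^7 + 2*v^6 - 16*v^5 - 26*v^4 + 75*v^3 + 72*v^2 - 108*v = (v - 2)*(v^6 + 4*v^5 - 8*v^4 - 42*v^3 - 9*v^2 + 54*v) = (v - 2)*(v + 2)*(v^5 + 2*v^4 - 12*v^3 - 18*v^2 + 27*v) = (v - 3)*(v - 2)*(v + 2)*(v^4 + 5*v^3 + 3*v^2 - 9*v) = (v - 3)*(v - 2)*(v + 2)*(v + 3)*(v^3 + 2*v^2 - 3*v) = (v - 3)*(v - 2)*(v - 1)*(v + 2)*(v + 3)*(v^2 + 3*v) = (v - 3)*(v - 2)*(v - 1)*(v + 2)*(v + 3)^2*(v)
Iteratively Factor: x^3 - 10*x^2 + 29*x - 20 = (x - 1)*(x^2 - 9*x + 20) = (x - 5)*(x - 1)*(x - 4)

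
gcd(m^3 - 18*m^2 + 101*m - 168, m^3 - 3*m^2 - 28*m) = m - 7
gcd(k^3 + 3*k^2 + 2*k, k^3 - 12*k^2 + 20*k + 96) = k + 2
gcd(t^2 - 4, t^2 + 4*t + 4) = t + 2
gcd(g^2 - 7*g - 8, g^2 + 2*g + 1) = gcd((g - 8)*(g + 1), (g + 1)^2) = g + 1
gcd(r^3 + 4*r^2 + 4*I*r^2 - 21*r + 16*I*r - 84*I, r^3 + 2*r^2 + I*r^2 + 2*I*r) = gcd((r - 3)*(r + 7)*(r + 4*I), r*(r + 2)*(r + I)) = 1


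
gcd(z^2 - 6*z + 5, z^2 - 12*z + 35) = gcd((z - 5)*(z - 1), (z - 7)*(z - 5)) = z - 5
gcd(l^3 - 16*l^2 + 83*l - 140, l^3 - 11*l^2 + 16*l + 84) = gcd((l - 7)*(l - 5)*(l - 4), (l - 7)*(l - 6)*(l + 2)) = l - 7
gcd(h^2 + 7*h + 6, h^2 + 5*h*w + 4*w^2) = 1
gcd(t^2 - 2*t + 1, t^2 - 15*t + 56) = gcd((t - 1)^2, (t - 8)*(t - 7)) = 1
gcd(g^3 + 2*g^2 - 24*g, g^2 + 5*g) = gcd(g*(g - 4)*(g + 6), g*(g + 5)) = g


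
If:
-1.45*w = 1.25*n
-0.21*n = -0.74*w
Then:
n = 0.00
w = 0.00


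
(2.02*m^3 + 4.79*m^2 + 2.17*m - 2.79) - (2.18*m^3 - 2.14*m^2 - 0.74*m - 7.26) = -0.16*m^3 + 6.93*m^2 + 2.91*m + 4.47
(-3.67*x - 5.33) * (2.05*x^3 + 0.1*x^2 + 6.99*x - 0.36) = -7.5235*x^4 - 11.2935*x^3 - 26.1863*x^2 - 35.9355*x + 1.9188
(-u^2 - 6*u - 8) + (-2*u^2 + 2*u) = -3*u^2 - 4*u - 8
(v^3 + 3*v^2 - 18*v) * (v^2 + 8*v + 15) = v^5 + 11*v^4 + 21*v^3 - 99*v^2 - 270*v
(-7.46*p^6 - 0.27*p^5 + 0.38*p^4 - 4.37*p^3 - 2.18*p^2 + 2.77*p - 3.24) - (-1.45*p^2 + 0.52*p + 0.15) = -7.46*p^6 - 0.27*p^5 + 0.38*p^4 - 4.37*p^3 - 0.73*p^2 + 2.25*p - 3.39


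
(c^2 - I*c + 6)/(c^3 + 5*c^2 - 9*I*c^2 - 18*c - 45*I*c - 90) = (c + 2*I)/(c^2 + c*(5 - 6*I) - 30*I)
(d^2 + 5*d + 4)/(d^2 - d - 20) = (d + 1)/(d - 5)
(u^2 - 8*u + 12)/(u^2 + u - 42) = (u - 2)/(u + 7)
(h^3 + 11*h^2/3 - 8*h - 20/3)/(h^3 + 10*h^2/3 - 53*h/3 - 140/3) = (3*h^2 - 4*h - 4)/(3*h^2 - 5*h - 28)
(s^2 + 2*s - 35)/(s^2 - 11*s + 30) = (s + 7)/(s - 6)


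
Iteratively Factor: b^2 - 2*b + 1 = (b - 1)*(b - 1)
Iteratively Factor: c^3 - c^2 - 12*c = (c + 3)*(c^2 - 4*c) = (c - 4)*(c + 3)*(c)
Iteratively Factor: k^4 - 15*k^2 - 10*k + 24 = (k - 4)*(k^3 + 4*k^2 + k - 6) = (k - 4)*(k + 3)*(k^2 + k - 2) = (k - 4)*(k - 1)*(k + 3)*(k + 2)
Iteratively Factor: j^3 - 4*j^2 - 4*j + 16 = (j + 2)*(j^2 - 6*j + 8) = (j - 2)*(j + 2)*(j - 4)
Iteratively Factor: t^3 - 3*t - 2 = (t + 1)*(t^2 - t - 2) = (t + 1)^2*(t - 2)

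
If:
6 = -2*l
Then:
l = -3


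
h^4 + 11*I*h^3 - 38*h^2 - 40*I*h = h*(h + 2*I)*(h + 4*I)*(h + 5*I)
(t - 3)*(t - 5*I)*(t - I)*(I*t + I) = I*t^4 + 6*t^3 - 2*I*t^3 - 12*t^2 - 8*I*t^2 - 18*t + 10*I*t + 15*I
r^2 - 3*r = r*(r - 3)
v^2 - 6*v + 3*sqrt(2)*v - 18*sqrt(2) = (v - 6)*(v + 3*sqrt(2))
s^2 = s^2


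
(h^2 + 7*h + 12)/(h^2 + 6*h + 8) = (h + 3)/(h + 2)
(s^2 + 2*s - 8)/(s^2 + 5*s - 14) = (s + 4)/(s + 7)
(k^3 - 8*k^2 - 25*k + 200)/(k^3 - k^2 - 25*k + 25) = (k - 8)/(k - 1)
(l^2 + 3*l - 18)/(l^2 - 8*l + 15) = (l + 6)/(l - 5)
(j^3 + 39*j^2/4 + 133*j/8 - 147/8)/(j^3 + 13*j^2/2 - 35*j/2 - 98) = (j - 3/4)/(j - 4)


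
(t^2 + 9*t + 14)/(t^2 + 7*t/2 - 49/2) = 2*(t + 2)/(2*t - 7)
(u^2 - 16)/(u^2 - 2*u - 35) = (16 - u^2)/(-u^2 + 2*u + 35)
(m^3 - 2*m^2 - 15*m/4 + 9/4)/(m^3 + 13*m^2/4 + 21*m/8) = 2*(2*m^2 - 7*m + 3)/(m*(4*m + 7))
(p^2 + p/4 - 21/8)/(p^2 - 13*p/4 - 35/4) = (p - 3/2)/(p - 5)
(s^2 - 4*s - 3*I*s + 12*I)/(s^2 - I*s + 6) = (s - 4)/(s + 2*I)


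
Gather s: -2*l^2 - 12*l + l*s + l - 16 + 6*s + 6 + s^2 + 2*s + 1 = -2*l^2 - 11*l + s^2 + s*(l + 8) - 9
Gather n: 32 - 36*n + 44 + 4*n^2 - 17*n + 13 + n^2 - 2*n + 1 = 5*n^2 - 55*n + 90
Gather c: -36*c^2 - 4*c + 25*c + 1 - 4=-36*c^2 + 21*c - 3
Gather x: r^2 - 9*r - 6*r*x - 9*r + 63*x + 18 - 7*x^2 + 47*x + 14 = r^2 - 18*r - 7*x^2 + x*(110 - 6*r) + 32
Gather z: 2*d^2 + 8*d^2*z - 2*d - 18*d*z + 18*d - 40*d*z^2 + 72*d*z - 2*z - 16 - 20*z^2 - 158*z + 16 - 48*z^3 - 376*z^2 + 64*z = 2*d^2 + 16*d - 48*z^3 + z^2*(-40*d - 396) + z*(8*d^2 + 54*d - 96)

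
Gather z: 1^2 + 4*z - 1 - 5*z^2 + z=-5*z^2 + 5*z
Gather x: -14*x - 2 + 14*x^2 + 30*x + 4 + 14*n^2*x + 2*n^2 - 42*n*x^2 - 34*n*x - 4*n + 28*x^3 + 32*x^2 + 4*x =2*n^2 - 4*n + 28*x^3 + x^2*(46 - 42*n) + x*(14*n^2 - 34*n + 20) + 2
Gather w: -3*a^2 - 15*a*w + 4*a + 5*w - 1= -3*a^2 + 4*a + w*(5 - 15*a) - 1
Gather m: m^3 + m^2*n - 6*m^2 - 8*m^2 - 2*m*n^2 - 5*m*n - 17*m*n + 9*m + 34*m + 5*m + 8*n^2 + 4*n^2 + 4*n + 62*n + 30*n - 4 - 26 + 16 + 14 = m^3 + m^2*(n - 14) + m*(-2*n^2 - 22*n + 48) + 12*n^2 + 96*n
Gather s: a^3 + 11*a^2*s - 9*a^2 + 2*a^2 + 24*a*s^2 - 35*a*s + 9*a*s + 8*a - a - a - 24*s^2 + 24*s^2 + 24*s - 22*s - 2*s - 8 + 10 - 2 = a^3 - 7*a^2 + 24*a*s^2 + 6*a + s*(11*a^2 - 26*a)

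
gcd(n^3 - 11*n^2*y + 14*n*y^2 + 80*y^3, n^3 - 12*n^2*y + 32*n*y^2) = -n + 8*y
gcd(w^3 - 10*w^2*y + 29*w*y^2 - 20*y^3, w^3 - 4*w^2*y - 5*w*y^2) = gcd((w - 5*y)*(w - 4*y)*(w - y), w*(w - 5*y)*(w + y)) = -w + 5*y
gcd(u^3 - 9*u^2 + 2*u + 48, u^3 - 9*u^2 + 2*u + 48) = u^3 - 9*u^2 + 2*u + 48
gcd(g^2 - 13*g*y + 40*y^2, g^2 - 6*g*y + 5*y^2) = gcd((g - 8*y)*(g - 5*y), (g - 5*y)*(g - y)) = -g + 5*y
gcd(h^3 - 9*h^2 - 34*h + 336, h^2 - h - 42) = h^2 - h - 42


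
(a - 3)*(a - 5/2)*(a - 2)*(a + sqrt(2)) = a^4 - 15*a^3/2 + sqrt(2)*a^3 - 15*sqrt(2)*a^2/2 + 37*a^2/2 - 15*a + 37*sqrt(2)*a/2 - 15*sqrt(2)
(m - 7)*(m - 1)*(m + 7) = m^3 - m^2 - 49*m + 49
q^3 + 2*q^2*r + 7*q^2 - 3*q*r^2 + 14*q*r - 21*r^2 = (q + 7)*(q - r)*(q + 3*r)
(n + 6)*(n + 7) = n^2 + 13*n + 42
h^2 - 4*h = h*(h - 4)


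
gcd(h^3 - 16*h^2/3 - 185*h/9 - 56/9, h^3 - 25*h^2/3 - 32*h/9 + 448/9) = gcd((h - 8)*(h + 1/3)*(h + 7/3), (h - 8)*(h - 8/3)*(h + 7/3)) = h^2 - 17*h/3 - 56/3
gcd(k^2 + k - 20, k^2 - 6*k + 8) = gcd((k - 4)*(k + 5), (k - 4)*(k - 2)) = k - 4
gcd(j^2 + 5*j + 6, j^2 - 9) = j + 3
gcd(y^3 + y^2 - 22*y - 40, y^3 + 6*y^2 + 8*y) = y^2 + 6*y + 8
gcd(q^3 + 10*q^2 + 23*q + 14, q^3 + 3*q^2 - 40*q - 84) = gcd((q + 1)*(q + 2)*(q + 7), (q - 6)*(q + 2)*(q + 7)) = q^2 + 9*q + 14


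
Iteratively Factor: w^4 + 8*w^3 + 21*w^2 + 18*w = (w)*(w^3 + 8*w^2 + 21*w + 18) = w*(w + 3)*(w^2 + 5*w + 6) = w*(w + 3)^2*(w + 2)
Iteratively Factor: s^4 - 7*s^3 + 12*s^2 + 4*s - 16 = (s - 2)*(s^3 - 5*s^2 + 2*s + 8) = (s - 2)^2*(s^2 - 3*s - 4) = (s - 4)*(s - 2)^2*(s + 1)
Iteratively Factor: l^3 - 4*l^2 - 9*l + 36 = (l - 4)*(l^2 - 9) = (l - 4)*(l + 3)*(l - 3)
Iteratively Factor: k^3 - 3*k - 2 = (k - 2)*(k^2 + 2*k + 1) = (k - 2)*(k + 1)*(k + 1)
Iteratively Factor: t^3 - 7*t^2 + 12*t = (t - 3)*(t^2 - 4*t) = t*(t - 3)*(t - 4)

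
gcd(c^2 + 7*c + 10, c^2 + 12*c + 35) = c + 5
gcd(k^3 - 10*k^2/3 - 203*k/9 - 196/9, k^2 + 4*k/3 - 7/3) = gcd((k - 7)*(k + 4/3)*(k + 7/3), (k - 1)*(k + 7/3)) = k + 7/3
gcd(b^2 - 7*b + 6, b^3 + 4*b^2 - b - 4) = b - 1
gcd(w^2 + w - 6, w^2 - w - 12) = w + 3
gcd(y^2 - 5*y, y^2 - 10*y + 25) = y - 5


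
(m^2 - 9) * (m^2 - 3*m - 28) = m^4 - 3*m^3 - 37*m^2 + 27*m + 252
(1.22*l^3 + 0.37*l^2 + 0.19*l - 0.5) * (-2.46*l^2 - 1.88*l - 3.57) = -3.0012*l^5 - 3.2038*l^4 - 5.5184*l^3 - 0.4481*l^2 + 0.2617*l + 1.785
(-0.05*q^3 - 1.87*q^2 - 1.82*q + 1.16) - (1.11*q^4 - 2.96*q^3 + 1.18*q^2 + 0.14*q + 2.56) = -1.11*q^4 + 2.91*q^3 - 3.05*q^2 - 1.96*q - 1.4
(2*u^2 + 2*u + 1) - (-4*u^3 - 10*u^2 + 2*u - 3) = 4*u^3 + 12*u^2 + 4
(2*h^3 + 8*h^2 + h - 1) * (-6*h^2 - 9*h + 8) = -12*h^5 - 66*h^4 - 62*h^3 + 61*h^2 + 17*h - 8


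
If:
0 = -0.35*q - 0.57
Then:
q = -1.63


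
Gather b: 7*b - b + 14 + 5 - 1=6*b + 18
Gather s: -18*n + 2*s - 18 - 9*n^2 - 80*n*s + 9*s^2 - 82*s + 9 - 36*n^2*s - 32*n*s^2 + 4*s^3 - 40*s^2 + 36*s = -9*n^2 - 18*n + 4*s^3 + s^2*(-32*n - 31) + s*(-36*n^2 - 80*n - 44) - 9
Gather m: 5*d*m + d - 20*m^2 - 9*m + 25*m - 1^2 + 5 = d - 20*m^2 + m*(5*d + 16) + 4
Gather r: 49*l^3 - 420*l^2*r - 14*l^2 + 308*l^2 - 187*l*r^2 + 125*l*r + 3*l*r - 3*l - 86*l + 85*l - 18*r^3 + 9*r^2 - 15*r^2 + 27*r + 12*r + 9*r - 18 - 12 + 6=49*l^3 + 294*l^2 - 4*l - 18*r^3 + r^2*(-187*l - 6) + r*(-420*l^2 + 128*l + 48) - 24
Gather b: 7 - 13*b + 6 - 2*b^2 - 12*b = -2*b^2 - 25*b + 13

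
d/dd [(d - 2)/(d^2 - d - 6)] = (d^2 - d - (d - 2)*(2*d - 1) - 6)/(-d^2 + d + 6)^2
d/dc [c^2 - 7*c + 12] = 2*c - 7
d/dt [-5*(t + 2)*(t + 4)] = -10*t - 30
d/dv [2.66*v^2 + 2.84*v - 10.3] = 5.32*v + 2.84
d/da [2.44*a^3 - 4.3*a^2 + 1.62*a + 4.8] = 7.32*a^2 - 8.6*a + 1.62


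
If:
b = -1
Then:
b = -1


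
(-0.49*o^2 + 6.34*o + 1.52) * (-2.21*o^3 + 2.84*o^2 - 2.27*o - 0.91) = 1.0829*o^5 - 15.403*o^4 + 15.7587*o^3 - 9.6291*o^2 - 9.2198*o - 1.3832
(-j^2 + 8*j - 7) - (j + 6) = -j^2 + 7*j - 13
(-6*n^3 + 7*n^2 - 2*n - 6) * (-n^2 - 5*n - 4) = 6*n^5 + 23*n^4 - 9*n^3 - 12*n^2 + 38*n + 24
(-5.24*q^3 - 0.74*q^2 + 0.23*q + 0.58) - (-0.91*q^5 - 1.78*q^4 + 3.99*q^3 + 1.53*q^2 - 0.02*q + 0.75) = 0.91*q^5 + 1.78*q^4 - 9.23*q^3 - 2.27*q^2 + 0.25*q - 0.17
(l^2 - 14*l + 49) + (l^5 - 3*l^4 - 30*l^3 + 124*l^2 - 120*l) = l^5 - 3*l^4 - 30*l^3 + 125*l^2 - 134*l + 49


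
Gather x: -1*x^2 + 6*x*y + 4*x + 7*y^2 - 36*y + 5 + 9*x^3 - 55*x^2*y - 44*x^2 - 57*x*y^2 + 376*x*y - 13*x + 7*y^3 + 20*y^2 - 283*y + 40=9*x^3 + x^2*(-55*y - 45) + x*(-57*y^2 + 382*y - 9) + 7*y^3 + 27*y^2 - 319*y + 45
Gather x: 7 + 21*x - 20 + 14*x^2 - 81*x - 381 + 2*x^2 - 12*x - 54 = 16*x^2 - 72*x - 448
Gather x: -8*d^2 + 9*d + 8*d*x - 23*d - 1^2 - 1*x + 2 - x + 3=-8*d^2 - 14*d + x*(8*d - 2) + 4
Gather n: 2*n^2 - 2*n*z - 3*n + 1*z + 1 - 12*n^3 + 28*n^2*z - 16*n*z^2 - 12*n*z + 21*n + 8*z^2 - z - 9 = -12*n^3 + n^2*(28*z + 2) + n*(-16*z^2 - 14*z + 18) + 8*z^2 - 8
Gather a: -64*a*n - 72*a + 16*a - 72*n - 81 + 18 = a*(-64*n - 56) - 72*n - 63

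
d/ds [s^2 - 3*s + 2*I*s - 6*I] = 2*s - 3 + 2*I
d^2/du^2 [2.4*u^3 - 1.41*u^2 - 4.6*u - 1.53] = 14.4*u - 2.82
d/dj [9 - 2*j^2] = -4*j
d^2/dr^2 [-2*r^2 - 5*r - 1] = -4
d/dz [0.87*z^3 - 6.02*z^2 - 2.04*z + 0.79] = 2.61*z^2 - 12.04*z - 2.04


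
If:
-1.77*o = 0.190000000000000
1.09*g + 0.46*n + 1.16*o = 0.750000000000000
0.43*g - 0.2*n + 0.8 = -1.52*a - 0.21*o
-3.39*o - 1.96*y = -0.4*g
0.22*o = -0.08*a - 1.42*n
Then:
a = -0.72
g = 0.78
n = 0.06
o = -0.11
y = 0.34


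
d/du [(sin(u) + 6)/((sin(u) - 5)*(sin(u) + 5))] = (-12*sin(u) + cos(u)^2 - 26)*cos(u)/((sin(u) - 5)^2*(sin(u) + 5)^2)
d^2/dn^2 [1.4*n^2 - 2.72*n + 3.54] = 2.80000000000000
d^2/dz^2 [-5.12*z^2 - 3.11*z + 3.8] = -10.2400000000000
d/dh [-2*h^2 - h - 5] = -4*h - 1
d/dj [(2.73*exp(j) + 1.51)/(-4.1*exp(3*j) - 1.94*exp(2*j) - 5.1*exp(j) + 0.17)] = (22.386*exp(3*j) + 23.8692*exp(2*j) + 5.8588*exp(j) + 8.1651)*exp(j)/(16.81*exp(6*j) + 15.908*exp(5*j) + 45.5836*exp(4*j) + 18.394*exp(3*j) + 25.3504*exp(2*j) - 1.734*exp(j) + 0.0289)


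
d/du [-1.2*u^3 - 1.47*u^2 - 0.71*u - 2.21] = -3.6*u^2 - 2.94*u - 0.71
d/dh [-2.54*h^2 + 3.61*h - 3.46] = 3.61 - 5.08*h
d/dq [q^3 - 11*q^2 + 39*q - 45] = 3*q^2 - 22*q + 39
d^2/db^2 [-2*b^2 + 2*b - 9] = -4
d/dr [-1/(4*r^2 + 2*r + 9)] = 2*(4*r + 1)/(4*r^2 + 2*r + 9)^2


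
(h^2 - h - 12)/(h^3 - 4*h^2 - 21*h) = (h - 4)/(h*(h - 7))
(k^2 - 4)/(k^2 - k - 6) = (k - 2)/(k - 3)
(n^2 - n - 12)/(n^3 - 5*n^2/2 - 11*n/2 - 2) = 2*(n + 3)/(2*n^2 + 3*n + 1)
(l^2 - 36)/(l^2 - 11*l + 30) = (l + 6)/(l - 5)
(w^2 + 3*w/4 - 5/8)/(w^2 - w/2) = (w + 5/4)/w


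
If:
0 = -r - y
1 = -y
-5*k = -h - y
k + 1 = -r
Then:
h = -9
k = -2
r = 1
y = -1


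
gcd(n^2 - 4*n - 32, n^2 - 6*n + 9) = 1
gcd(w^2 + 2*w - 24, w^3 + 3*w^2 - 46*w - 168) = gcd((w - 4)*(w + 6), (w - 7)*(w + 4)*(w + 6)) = w + 6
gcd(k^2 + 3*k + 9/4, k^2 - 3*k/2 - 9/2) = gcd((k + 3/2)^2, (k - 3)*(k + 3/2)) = k + 3/2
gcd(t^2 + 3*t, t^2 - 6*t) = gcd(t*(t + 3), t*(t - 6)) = t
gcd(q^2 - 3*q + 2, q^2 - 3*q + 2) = q^2 - 3*q + 2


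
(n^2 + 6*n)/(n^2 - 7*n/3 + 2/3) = 3*n*(n + 6)/(3*n^2 - 7*n + 2)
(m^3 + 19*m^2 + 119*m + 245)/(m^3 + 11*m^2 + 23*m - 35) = (m + 7)/(m - 1)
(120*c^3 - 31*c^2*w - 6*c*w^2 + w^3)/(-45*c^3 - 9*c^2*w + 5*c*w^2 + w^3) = (-8*c + w)/(3*c + w)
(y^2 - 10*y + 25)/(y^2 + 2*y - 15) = (y^2 - 10*y + 25)/(y^2 + 2*y - 15)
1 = 1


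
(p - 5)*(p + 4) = p^2 - p - 20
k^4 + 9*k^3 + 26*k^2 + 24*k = k*(k + 2)*(k + 3)*(k + 4)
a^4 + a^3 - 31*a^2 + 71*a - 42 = (a - 3)*(a - 2)*(a - 1)*(a + 7)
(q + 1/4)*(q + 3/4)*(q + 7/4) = q^3 + 11*q^2/4 + 31*q/16 + 21/64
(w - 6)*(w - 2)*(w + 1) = w^3 - 7*w^2 + 4*w + 12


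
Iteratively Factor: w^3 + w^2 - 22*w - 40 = (w + 4)*(w^2 - 3*w - 10) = (w - 5)*(w + 4)*(w + 2)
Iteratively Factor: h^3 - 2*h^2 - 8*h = (h)*(h^2 - 2*h - 8) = h*(h + 2)*(h - 4)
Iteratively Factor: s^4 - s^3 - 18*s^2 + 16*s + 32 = (s + 4)*(s^3 - 5*s^2 + 2*s + 8) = (s - 4)*(s + 4)*(s^2 - s - 2) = (s - 4)*(s + 1)*(s + 4)*(s - 2)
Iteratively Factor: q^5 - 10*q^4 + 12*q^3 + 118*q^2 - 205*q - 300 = (q - 5)*(q^4 - 5*q^3 - 13*q^2 + 53*q + 60) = (q - 5)*(q + 1)*(q^3 - 6*q^2 - 7*q + 60) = (q - 5)*(q - 4)*(q + 1)*(q^2 - 2*q - 15) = (q - 5)*(q - 4)*(q + 1)*(q + 3)*(q - 5)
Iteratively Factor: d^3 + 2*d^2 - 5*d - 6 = (d + 3)*(d^2 - d - 2) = (d - 2)*(d + 3)*(d + 1)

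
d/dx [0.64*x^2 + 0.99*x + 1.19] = 1.28*x + 0.99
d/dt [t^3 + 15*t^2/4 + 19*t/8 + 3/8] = 3*t^2 + 15*t/2 + 19/8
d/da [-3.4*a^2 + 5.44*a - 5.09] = 5.44 - 6.8*a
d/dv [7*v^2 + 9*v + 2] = 14*v + 9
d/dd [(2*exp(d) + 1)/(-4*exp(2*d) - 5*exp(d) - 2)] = (8*exp(2*d) + 8*exp(d) + 1)*exp(d)/(16*exp(4*d) + 40*exp(3*d) + 41*exp(2*d) + 20*exp(d) + 4)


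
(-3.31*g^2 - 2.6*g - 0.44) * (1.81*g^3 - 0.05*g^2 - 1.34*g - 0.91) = -5.9911*g^5 - 4.5405*g^4 + 3.769*g^3 + 6.5181*g^2 + 2.9556*g + 0.4004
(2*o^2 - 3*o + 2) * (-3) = -6*o^2 + 9*o - 6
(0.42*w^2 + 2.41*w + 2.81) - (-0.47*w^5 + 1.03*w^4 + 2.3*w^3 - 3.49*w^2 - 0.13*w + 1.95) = 0.47*w^5 - 1.03*w^4 - 2.3*w^3 + 3.91*w^2 + 2.54*w + 0.86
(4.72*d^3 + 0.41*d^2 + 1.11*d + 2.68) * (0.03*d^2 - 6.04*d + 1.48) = 0.1416*d^5 - 28.4965*d^4 + 4.5425*d^3 - 6.0172*d^2 - 14.5444*d + 3.9664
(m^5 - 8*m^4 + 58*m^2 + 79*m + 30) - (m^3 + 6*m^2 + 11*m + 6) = m^5 - 8*m^4 - m^3 + 52*m^2 + 68*m + 24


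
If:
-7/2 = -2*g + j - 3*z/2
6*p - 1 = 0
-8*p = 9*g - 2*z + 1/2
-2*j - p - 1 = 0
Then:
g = 37/210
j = -7/12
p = 1/6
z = 359/210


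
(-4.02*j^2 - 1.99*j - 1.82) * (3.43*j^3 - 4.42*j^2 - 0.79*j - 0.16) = -13.7886*j^5 + 10.9427*j^4 + 5.729*j^3 + 10.2597*j^2 + 1.7562*j + 0.2912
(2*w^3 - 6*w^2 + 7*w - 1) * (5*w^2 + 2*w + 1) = 10*w^5 - 26*w^4 + 25*w^3 + 3*w^2 + 5*w - 1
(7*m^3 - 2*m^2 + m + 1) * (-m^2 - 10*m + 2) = -7*m^5 - 68*m^4 + 33*m^3 - 15*m^2 - 8*m + 2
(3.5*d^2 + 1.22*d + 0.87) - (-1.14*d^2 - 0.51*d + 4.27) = 4.64*d^2 + 1.73*d - 3.4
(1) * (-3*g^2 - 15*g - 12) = -3*g^2 - 15*g - 12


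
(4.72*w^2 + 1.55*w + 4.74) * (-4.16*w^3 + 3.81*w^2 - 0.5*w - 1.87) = -19.6352*w^5 + 11.5352*w^4 - 16.1729*w^3 + 8.458*w^2 - 5.2685*w - 8.8638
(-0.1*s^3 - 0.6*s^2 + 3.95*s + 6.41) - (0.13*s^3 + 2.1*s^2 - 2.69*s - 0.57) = -0.23*s^3 - 2.7*s^2 + 6.64*s + 6.98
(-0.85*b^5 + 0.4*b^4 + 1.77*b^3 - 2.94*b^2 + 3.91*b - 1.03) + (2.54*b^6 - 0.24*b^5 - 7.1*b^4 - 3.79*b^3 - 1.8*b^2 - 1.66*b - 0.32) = 2.54*b^6 - 1.09*b^5 - 6.7*b^4 - 2.02*b^3 - 4.74*b^2 + 2.25*b - 1.35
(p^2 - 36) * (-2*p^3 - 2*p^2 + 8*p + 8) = -2*p^5 - 2*p^4 + 80*p^3 + 80*p^2 - 288*p - 288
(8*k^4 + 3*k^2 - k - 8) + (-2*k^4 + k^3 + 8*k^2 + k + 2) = 6*k^4 + k^3 + 11*k^2 - 6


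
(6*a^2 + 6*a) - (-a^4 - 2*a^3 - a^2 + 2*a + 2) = a^4 + 2*a^3 + 7*a^2 + 4*a - 2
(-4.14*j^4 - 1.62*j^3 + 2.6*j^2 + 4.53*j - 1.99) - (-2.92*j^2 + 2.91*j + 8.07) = -4.14*j^4 - 1.62*j^3 + 5.52*j^2 + 1.62*j - 10.06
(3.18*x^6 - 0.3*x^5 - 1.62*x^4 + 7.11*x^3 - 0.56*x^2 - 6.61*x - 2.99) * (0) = 0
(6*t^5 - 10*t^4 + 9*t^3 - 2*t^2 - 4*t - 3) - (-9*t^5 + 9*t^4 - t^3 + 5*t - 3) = 15*t^5 - 19*t^4 + 10*t^3 - 2*t^2 - 9*t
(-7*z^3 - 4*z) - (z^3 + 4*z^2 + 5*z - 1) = -8*z^3 - 4*z^2 - 9*z + 1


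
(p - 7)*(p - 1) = p^2 - 8*p + 7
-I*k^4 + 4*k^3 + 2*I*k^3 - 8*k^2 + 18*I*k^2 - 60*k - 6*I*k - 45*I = (k - 5)*(k + 3)*(k + 3*I)*(-I*k + 1)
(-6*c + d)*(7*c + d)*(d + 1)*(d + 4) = -42*c^2*d^2 - 210*c^2*d - 168*c^2 + c*d^3 + 5*c*d^2 + 4*c*d + d^4 + 5*d^3 + 4*d^2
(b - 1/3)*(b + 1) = b^2 + 2*b/3 - 1/3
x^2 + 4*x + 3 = (x + 1)*(x + 3)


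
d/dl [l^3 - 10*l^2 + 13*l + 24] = 3*l^2 - 20*l + 13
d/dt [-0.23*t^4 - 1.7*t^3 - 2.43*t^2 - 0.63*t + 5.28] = -0.92*t^3 - 5.1*t^2 - 4.86*t - 0.63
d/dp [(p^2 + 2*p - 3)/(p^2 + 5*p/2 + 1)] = 2*(p^2 + 16*p + 19)/(4*p^4 + 20*p^3 + 33*p^2 + 20*p + 4)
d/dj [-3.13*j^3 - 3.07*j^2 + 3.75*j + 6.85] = -9.39*j^2 - 6.14*j + 3.75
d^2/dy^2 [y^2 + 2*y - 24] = 2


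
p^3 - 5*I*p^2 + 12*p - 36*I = (p - 6*I)*(p - 2*I)*(p + 3*I)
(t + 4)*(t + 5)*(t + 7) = t^3 + 16*t^2 + 83*t + 140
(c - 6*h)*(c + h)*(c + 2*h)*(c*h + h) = c^4*h - 3*c^3*h^2 + c^3*h - 16*c^2*h^3 - 3*c^2*h^2 - 12*c*h^4 - 16*c*h^3 - 12*h^4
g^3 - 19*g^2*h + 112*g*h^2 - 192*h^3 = (g - 8*h)^2*(g - 3*h)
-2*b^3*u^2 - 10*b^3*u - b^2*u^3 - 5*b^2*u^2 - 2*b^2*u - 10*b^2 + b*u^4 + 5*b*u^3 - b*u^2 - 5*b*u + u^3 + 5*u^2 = (-2*b + u)*(b + u)*(u + 5)*(b*u + 1)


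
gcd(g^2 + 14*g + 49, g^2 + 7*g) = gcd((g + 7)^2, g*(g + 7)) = g + 7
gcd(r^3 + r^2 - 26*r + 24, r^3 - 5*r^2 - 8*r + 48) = r - 4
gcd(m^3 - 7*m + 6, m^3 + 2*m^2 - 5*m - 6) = m^2 + m - 6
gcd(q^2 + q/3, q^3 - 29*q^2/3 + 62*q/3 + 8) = q + 1/3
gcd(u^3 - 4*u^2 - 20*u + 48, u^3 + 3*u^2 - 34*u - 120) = u^2 - 2*u - 24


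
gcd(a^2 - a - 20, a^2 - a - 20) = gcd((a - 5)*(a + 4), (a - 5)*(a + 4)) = a^2 - a - 20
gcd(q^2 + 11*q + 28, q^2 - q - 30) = 1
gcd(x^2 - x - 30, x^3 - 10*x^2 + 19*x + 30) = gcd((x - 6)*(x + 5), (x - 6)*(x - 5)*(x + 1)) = x - 6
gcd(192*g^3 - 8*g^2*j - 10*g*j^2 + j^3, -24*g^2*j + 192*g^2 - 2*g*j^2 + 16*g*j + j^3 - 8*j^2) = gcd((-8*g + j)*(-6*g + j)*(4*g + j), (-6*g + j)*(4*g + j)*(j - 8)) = 24*g^2 + 2*g*j - j^2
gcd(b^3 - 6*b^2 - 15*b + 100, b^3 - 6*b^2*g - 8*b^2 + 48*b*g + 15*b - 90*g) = b - 5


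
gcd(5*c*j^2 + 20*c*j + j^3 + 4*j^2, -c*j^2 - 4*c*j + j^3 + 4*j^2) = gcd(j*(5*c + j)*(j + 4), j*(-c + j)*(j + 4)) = j^2 + 4*j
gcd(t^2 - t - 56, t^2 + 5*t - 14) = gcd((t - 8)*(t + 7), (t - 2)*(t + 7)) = t + 7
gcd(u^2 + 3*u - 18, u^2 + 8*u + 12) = u + 6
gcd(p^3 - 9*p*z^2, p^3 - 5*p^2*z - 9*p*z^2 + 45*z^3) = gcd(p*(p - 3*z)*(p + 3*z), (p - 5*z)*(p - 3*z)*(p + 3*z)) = -p^2 + 9*z^2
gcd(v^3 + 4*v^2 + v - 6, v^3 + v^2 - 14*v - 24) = v^2 + 5*v + 6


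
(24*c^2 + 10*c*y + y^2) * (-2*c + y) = -48*c^3 + 4*c^2*y + 8*c*y^2 + y^3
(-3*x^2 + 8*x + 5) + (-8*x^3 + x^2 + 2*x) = -8*x^3 - 2*x^2 + 10*x + 5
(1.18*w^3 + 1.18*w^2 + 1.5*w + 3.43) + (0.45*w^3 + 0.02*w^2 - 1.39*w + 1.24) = 1.63*w^3 + 1.2*w^2 + 0.11*w + 4.67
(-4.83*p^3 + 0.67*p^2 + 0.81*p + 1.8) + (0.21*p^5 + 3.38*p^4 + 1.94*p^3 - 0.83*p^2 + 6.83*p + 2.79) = 0.21*p^5 + 3.38*p^4 - 2.89*p^3 - 0.16*p^2 + 7.64*p + 4.59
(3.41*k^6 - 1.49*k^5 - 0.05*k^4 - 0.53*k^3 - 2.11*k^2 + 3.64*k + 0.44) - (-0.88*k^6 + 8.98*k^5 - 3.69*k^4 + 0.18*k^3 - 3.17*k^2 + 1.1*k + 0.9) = 4.29*k^6 - 10.47*k^5 + 3.64*k^4 - 0.71*k^3 + 1.06*k^2 + 2.54*k - 0.46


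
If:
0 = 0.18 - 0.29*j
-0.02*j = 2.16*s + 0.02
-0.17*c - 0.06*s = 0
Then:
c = 0.01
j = 0.62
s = -0.02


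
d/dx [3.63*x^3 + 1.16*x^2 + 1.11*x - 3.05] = 10.89*x^2 + 2.32*x + 1.11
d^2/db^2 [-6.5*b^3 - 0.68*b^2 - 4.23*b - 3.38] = -39.0*b - 1.36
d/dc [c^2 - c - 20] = 2*c - 1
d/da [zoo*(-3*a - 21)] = zoo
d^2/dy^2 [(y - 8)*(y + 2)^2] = 6*y - 8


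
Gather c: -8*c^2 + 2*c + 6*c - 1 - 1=-8*c^2 + 8*c - 2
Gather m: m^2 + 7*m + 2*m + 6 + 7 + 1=m^2 + 9*m + 14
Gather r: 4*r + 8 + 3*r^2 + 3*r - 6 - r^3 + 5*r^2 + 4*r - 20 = -r^3 + 8*r^2 + 11*r - 18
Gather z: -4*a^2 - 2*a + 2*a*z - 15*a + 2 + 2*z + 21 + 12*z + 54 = -4*a^2 - 17*a + z*(2*a + 14) + 77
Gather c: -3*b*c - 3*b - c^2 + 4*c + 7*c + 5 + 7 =-3*b - c^2 + c*(11 - 3*b) + 12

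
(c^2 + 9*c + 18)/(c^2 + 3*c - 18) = (c + 3)/(c - 3)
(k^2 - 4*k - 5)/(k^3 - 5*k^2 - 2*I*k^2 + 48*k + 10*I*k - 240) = (k + 1)/(k^2 - 2*I*k + 48)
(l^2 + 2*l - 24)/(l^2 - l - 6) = (-l^2 - 2*l + 24)/(-l^2 + l + 6)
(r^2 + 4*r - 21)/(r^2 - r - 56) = (r - 3)/(r - 8)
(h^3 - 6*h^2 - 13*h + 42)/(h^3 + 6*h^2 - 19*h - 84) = (h^2 - 9*h + 14)/(h^2 + 3*h - 28)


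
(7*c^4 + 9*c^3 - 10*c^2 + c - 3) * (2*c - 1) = 14*c^5 + 11*c^4 - 29*c^3 + 12*c^2 - 7*c + 3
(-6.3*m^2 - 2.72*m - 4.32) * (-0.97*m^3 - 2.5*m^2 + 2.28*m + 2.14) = 6.111*m^5 + 18.3884*m^4 - 3.3736*m^3 - 8.8836*m^2 - 15.6704*m - 9.2448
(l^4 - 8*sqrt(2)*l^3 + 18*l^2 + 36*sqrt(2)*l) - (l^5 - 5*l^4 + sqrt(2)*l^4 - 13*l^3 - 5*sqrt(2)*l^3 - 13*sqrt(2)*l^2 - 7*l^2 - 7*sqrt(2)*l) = -l^5 - sqrt(2)*l^4 + 6*l^4 - 3*sqrt(2)*l^3 + 13*l^3 + 13*sqrt(2)*l^2 + 25*l^2 + 43*sqrt(2)*l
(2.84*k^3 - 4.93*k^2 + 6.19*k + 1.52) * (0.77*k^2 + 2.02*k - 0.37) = 2.1868*k^5 + 1.9407*k^4 - 6.2431*k^3 + 15.4983*k^2 + 0.7801*k - 0.5624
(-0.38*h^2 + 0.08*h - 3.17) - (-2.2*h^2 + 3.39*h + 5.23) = 1.82*h^2 - 3.31*h - 8.4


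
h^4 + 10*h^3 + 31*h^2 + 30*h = h*(h + 2)*(h + 3)*(h + 5)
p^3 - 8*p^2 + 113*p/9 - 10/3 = (p - 6)*(p - 5/3)*(p - 1/3)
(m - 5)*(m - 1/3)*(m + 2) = m^3 - 10*m^2/3 - 9*m + 10/3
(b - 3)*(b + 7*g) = b^2 + 7*b*g - 3*b - 21*g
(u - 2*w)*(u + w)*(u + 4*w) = u^3 + 3*u^2*w - 6*u*w^2 - 8*w^3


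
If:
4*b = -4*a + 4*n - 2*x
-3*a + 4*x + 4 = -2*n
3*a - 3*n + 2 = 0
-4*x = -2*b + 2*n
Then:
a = 80/39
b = 14/13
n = 106/39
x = -32/39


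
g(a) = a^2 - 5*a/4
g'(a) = 2*a - 5/4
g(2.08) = 1.73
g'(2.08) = 2.91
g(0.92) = -0.30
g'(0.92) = 0.59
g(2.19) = 2.06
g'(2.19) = 3.13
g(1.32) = 0.09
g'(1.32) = 1.39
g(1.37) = 0.16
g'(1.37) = 1.49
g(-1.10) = 2.58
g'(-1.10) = -3.45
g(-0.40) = 0.66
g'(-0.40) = -2.05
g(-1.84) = 5.69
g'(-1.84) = -4.93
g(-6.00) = 43.50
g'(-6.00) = -13.25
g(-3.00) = 12.75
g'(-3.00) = -7.25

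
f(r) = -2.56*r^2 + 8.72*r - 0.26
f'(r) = 8.72 - 5.12*r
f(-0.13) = -1.44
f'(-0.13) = 9.39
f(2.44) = 5.78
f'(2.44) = -3.77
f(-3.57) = -64.02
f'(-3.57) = 27.00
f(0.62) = 4.16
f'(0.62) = 5.55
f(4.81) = -17.55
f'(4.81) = -15.91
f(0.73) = 4.74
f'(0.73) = 4.98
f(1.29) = 6.73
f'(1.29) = 2.12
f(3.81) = -4.20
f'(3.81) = -10.79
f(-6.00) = -144.74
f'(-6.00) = 39.44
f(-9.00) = -286.10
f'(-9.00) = 54.80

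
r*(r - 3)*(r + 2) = r^3 - r^2 - 6*r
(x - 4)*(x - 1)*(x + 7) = x^3 + 2*x^2 - 31*x + 28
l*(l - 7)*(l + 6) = l^3 - l^2 - 42*l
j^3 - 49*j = j*(j - 7)*(j + 7)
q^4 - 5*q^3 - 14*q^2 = q^2*(q - 7)*(q + 2)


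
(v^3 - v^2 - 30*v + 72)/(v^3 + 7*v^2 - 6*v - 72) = (v - 4)/(v + 4)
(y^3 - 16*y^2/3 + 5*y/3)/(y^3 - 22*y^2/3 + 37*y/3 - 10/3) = y/(y - 2)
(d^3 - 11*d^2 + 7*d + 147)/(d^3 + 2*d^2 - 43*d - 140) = (d^2 - 4*d - 21)/(d^2 + 9*d + 20)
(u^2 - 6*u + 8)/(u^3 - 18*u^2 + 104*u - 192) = (u - 2)/(u^2 - 14*u + 48)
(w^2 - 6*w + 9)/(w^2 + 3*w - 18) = (w - 3)/(w + 6)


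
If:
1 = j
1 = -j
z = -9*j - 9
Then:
No Solution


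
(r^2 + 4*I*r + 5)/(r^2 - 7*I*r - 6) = (r + 5*I)/(r - 6*I)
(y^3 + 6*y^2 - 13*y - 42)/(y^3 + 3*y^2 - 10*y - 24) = (y + 7)/(y + 4)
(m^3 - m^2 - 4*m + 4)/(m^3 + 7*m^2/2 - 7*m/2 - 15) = 2*(m^2 + m - 2)/(2*m^2 + 11*m + 15)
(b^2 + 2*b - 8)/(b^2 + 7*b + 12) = (b - 2)/(b + 3)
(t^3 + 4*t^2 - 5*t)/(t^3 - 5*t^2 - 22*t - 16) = t*(-t^2 - 4*t + 5)/(-t^3 + 5*t^2 + 22*t + 16)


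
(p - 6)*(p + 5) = p^2 - p - 30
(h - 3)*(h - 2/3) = h^2 - 11*h/3 + 2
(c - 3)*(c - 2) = c^2 - 5*c + 6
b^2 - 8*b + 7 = (b - 7)*(b - 1)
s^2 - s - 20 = (s - 5)*(s + 4)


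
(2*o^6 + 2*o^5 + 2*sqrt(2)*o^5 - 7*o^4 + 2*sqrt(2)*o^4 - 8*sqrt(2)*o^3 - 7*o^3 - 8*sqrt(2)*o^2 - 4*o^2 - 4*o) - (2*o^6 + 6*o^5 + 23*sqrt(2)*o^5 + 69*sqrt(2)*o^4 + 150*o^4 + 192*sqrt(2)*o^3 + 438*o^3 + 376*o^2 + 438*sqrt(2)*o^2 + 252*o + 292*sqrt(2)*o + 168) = -21*sqrt(2)*o^5 - 4*o^5 - 157*o^4 - 67*sqrt(2)*o^4 - 445*o^3 - 200*sqrt(2)*o^3 - 446*sqrt(2)*o^2 - 380*o^2 - 292*sqrt(2)*o - 256*o - 168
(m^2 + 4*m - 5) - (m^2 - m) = 5*m - 5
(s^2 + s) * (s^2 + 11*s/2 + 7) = s^4 + 13*s^3/2 + 25*s^2/2 + 7*s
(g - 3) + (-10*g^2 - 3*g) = -10*g^2 - 2*g - 3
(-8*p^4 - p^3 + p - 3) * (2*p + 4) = -16*p^5 - 34*p^4 - 4*p^3 + 2*p^2 - 2*p - 12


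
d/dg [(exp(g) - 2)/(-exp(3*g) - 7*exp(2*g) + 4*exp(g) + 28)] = (2*exp(g) + 9)*exp(g)/(exp(4*g) + 18*exp(3*g) + 109*exp(2*g) + 252*exp(g) + 196)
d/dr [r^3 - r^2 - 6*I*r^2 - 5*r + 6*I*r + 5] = 3*r^2 - 2*r - 12*I*r - 5 + 6*I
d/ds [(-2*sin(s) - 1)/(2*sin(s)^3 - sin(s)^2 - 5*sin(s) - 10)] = (4*sin(s) - 2*sin(3*s) - 2*cos(2*s) + 17)*cos(s)/(-2*sin(s)^3 + sin(s)^2 + 5*sin(s) + 10)^2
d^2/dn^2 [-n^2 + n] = -2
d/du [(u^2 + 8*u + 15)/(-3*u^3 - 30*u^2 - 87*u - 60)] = (u^2 + 6*u + 11)/(3*(u^4 + 10*u^3 + 33*u^2 + 40*u + 16))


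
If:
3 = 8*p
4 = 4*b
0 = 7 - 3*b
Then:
No Solution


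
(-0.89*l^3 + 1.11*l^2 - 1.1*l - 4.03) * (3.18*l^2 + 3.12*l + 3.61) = -2.8302*l^5 + 0.753*l^4 - 3.2477*l^3 - 12.2403*l^2 - 16.5446*l - 14.5483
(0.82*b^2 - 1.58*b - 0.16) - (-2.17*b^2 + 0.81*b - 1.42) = 2.99*b^2 - 2.39*b + 1.26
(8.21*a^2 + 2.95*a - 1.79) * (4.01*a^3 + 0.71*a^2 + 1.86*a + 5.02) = 32.9221*a^5 + 17.6586*a^4 + 10.1872*a^3 + 45.4303*a^2 + 11.4796*a - 8.9858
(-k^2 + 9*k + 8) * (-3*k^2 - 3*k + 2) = 3*k^4 - 24*k^3 - 53*k^2 - 6*k + 16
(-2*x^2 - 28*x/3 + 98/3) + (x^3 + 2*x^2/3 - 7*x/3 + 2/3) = x^3 - 4*x^2/3 - 35*x/3 + 100/3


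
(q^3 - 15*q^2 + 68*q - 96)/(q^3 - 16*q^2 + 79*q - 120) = (q - 4)/(q - 5)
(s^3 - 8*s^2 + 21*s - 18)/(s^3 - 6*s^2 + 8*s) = (s^2 - 6*s + 9)/(s*(s - 4))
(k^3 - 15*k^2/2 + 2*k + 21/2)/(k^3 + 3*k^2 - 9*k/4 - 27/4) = 2*(k^2 - 6*k - 7)/(2*k^2 + 9*k + 9)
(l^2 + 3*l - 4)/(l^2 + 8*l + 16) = (l - 1)/(l + 4)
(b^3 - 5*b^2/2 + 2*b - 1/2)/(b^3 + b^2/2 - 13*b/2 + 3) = (b^2 - 2*b + 1)/(b^2 + b - 6)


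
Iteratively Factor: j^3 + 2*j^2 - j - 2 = (j + 1)*(j^2 + j - 2) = (j + 1)*(j + 2)*(j - 1)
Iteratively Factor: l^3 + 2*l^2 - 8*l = (l + 4)*(l^2 - 2*l) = l*(l + 4)*(l - 2)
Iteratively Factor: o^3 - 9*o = (o - 3)*(o^2 + 3*o) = o*(o - 3)*(o + 3)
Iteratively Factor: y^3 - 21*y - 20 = (y - 5)*(y^2 + 5*y + 4) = (y - 5)*(y + 4)*(y + 1)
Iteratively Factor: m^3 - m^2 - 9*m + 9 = (m - 3)*(m^2 + 2*m - 3) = (m - 3)*(m + 3)*(m - 1)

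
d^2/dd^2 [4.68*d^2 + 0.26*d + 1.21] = 9.36000000000000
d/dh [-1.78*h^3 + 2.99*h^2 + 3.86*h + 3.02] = -5.34*h^2 + 5.98*h + 3.86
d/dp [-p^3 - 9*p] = -3*p^2 - 9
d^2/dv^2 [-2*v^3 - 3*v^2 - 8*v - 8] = -12*v - 6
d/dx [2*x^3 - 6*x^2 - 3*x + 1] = 6*x^2 - 12*x - 3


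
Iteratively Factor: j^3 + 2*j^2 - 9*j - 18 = (j + 3)*(j^2 - j - 6) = (j - 3)*(j + 3)*(j + 2)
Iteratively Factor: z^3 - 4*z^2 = (z)*(z^2 - 4*z) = z^2*(z - 4)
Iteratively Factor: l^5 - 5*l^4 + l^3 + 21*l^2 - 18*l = (l - 1)*(l^4 - 4*l^3 - 3*l^2 + 18*l) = (l - 3)*(l - 1)*(l^3 - l^2 - 6*l) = (l - 3)^2*(l - 1)*(l^2 + 2*l) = l*(l - 3)^2*(l - 1)*(l + 2)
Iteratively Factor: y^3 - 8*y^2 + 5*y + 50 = (y + 2)*(y^2 - 10*y + 25) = (y - 5)*(y + 2)*(y - 5)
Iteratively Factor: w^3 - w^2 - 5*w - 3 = (w + 1)*(w^2 - 2*w - 3) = (w + 1)^2*(w - 3)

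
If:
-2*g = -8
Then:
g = 4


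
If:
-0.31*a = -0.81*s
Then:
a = 2.61290322580645*s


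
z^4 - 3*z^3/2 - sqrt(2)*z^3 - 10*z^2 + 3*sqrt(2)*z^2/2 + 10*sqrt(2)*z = z*(z - 4)*(z + 5/2)*(z - sqrt(2))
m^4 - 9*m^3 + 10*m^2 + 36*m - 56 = (m - 7)*(m - 2)^2*(m + 2)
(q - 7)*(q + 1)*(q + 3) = q^3 - 3*q^2 - 25*q - 21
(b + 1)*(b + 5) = b^2 + 6*b + 5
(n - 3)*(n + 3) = n^2 - 9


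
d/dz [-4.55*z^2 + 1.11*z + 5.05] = 1.11 - 9.1*z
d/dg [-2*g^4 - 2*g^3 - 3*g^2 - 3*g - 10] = -8*g^3 - 6*g^2 - 6*g - 3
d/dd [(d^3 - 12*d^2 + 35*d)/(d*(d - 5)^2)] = 2/(d^2 - 10*d + 25)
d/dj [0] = 0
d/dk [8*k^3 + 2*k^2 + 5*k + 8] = 24*k^2 + 4*k + 5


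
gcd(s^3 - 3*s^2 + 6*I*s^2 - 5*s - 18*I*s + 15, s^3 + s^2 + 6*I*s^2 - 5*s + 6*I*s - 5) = s^2 + 6*I*s - 5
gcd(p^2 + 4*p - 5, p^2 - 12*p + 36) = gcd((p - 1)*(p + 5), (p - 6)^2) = 1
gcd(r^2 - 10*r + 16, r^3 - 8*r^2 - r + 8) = r - 8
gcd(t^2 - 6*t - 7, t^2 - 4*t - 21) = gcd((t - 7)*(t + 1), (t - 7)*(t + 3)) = t - 7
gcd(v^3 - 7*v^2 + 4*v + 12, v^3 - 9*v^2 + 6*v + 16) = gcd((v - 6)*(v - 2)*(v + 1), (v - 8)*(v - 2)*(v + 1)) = v^2 - v - 2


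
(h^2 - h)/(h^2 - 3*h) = (h - 1)/(h - 3)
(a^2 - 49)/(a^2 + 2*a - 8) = (a^2 - 49)/(a^2 + 2*a - 8)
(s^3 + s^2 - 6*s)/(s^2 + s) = (s^2 + s - 6)/(s + 1)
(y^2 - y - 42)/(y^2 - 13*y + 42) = (y + 6)/(y - 6)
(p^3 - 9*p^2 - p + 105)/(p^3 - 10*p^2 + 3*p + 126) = (p - 5)/(p - 6)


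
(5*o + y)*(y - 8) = 5*o*y - 40*o + y^2 - 8*y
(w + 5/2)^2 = w^2 + 5*w + 25/4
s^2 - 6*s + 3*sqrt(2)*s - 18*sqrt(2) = (s - 6)*(s + 3*sqrt(2))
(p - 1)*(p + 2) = p^2 + p - 2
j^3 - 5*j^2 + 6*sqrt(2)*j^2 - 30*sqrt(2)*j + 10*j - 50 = (j - 5)*(j + sqrt(2))*(j + 5*sqrt(2))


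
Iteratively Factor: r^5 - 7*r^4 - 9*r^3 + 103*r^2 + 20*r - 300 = (r - 5)*(r^4 - 2*r^3 - 19*r^2 + 8*r + 60) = (r - 5)^2*(r^3 + 3*r^2 - 4*r - 12) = (r - 5)^2*(r + 3)*(r^2 - 4) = (r - 5)^2*(r - 2)*(r + 3)*(r + 2)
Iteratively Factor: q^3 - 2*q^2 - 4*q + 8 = (q + 2)*(q^2 - 4*q + 4) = (q - 2)*(q + 2)*(q - 2)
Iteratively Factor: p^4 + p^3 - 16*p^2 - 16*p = (p + 1)*(p^3 - 16*p) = p*(p + 1)*(p^2 - 16) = p*(p + 1)*(p + 4)*(p - 4)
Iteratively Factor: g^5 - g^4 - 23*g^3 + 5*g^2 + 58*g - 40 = (g - 1)*(g^4 - 23*g^2 - 18*g + 40) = (g - 1)*(g + 4)*(g^3 - 4*g^2 - 7*g + 10) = (g - 1)^2*(g + 4)*(g^2 - 3*g - 10) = (g - 1)^2*(g + 2)*(g + 4)*(g - 5)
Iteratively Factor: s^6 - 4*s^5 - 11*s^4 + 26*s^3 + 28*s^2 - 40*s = (s)*(s^5 - 4*s^4 - 11*s^3 + 26*s^2 + 28*s - 40) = s*(s + 2)*(s^4 - 6*s^3 + s^2 + 24*s - 20) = s*(s - 5)*(s + 2)*(s^3 - s^2 - 4*s + 4) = s*(s - 5)*(s - 1)*(s + 2)*(s^2 - 4) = s*(s - 5)*(s - 2)*(s - 1)*(s + 2)*(s + 2)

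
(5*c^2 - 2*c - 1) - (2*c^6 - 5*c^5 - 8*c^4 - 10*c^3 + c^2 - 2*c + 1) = -2*c^6 + 5*c^5 + 8*c^4 + 10*c^3 + 4*c^2 - 2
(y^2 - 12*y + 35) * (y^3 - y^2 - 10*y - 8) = y^5 - 13*y^4 + 37*y^3 + 77*y^2 - 254*y - 280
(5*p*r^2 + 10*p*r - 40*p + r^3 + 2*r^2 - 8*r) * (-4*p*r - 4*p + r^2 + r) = -20*p^2*r^3 - 60*p^2*r^2 + 120*p^2*r + 160*p^2 + p*r^4 + 3*p*r^3 - 6*p*r^2 - 8*p*r + r^5 + 3*r^4 - 6*r^3 - 8*r^2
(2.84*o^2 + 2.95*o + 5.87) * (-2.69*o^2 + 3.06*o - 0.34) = -7.6396*o^4 + 0.7549*o^3 - 7.7289*o^2 + 16.9592*o - 1.9958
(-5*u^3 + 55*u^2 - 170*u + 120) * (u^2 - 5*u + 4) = -5*u^5 + 80*u^4 - 465*u^3 + 1190*u^2 - 1280*u + 480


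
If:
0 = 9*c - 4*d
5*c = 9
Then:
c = 9/5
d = 81/20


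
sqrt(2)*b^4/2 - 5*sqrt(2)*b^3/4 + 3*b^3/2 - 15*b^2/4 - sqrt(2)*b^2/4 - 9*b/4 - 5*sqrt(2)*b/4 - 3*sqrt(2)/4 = (b - 3)*(b + 1/2)*(b + sqrt(2))*(sqrt(2)*b/2 + 1/2)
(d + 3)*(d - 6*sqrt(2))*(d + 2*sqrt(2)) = d^3 - 4*sqrt(2)*d^2 + 3*d^2 - 24*d - 12*sqrt(2)*d - 72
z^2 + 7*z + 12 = (z + 3)*(z + 4)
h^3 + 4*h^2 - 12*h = h*(h - 2)*(h + 6)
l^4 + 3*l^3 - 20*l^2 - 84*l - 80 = (l - 5)*(l + 2)^2*(l + 4)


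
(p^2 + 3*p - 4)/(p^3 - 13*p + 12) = 1/(p - 3)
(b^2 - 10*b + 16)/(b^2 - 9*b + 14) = (b - 8)/(b - 7)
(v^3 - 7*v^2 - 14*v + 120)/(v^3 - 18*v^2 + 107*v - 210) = (v + 4)/(v - 7)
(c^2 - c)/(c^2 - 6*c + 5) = c/(c - 5)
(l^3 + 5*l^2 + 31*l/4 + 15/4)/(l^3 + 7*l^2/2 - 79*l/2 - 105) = (l^2 + 5*l/2 + 3/2)/(l^2 + l - 42)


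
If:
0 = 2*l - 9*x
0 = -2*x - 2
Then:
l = -9/2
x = -1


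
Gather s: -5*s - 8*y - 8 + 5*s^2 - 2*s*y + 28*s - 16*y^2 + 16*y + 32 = 5*s^2 + s*(23 - 2*y) - 16*y^2 + 8*y + 24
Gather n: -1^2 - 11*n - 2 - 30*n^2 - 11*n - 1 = -30*n^2 - 22*n - 4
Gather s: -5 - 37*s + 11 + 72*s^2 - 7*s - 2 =72*s^2 - 44*s + 4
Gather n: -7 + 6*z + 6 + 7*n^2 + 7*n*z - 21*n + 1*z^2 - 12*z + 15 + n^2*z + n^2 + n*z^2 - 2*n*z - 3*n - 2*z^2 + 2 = n^2*(z + 8) + n*(z^2 + 5*z - 24) - z^2 - 6*z + 16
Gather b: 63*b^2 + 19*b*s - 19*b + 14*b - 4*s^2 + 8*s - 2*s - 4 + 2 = 63*b^2 + b*(19*s - 5) - 4*s^2 + 6*s - 2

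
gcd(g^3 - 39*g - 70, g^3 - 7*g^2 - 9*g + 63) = g - 7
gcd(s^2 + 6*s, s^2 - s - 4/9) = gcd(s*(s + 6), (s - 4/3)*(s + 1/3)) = 1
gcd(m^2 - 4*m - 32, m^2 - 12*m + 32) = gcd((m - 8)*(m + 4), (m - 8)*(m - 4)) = m - 8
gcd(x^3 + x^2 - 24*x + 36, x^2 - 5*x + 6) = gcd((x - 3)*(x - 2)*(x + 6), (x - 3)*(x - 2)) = x^2 - 5*x + 6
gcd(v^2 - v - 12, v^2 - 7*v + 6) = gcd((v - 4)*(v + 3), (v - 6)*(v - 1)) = 1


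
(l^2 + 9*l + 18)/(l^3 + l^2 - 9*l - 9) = (l + 6)/(l^2 - 2*l - 3)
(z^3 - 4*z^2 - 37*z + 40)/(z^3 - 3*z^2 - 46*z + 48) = (z + 5)/(z + 6)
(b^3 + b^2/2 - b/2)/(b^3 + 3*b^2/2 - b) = (b + 1)/(b + 2)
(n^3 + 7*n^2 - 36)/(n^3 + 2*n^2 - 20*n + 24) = (n + 3)/(n - 2)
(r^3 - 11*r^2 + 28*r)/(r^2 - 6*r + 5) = r*(r^2 - 11*r + 28)/(r^2 - 6*r + 5)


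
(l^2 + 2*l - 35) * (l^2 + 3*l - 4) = l^4 + 5*l^3 - 33*l^2 - 113*l + 140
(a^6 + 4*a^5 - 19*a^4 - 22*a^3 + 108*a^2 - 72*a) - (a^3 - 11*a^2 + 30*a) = a^6 + 4*a^5 - 19*a^4 - 23*a^3 + 119*a^2 - 102*a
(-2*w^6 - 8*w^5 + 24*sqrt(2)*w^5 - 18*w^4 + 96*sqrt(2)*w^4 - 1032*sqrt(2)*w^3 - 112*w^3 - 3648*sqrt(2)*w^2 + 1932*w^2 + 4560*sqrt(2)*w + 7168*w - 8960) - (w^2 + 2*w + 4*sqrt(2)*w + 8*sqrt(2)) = -2*w^6 - 8*w^5 + 24*sqrt(2)*w^5 - 18*w^4 + 96*sqrt(2)*w^4 - 1032*sqrt(2)*w^3 - 112*w^3 - 3648*sqrt(2)*w^2 + 1931*w^2 + 4556*sqrt(2)*w + 7166*w - 8960 - 8*sqrt(2)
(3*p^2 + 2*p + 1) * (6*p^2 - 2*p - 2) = 18*p^4 + 6*p^3 - 4*p^2 - 6*p - 2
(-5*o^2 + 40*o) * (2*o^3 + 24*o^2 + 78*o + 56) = -10*o^5 - 40*o^4 + 570*o^3 + 2840*o^2 + 2240*o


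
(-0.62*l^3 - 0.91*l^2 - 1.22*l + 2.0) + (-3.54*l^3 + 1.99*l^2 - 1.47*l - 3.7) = -4.16*l^3 + 1.08*l^2 - 2.69*l - 1.7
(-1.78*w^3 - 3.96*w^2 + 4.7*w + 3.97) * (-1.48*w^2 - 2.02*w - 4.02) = 2.6344*w^5 + 9.4564*w^4 + 8.1988*w^3 + 0.549599999999998*w^2 - 26.9134*w - 15.9594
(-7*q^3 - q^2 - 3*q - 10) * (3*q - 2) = -21*q^4 + 11*q^3 - 7*q^2 - 24*q + 20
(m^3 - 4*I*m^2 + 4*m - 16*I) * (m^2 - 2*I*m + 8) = m^5 - 6*I*m^4 + 4*m^3 - 56*I*m^2 - 128*I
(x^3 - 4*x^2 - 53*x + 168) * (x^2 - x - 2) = x^5 - 5*x^4 - 51*x^3 + 229*x^2 - 62*x - 336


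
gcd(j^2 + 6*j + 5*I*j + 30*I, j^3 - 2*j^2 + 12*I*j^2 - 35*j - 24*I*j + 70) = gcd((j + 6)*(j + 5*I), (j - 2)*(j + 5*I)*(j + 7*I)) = j + 5*I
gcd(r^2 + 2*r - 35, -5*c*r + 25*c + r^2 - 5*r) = r - 5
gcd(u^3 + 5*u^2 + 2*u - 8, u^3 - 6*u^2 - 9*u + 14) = u^2 + u - 2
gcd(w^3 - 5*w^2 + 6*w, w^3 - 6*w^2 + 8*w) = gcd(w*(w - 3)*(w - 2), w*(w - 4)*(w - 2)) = w^2 - 2*w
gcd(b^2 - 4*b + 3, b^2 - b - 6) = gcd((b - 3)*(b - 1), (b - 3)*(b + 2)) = b - 3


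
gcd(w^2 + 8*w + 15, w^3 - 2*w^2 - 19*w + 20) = 1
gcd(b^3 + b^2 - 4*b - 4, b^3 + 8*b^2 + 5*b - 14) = b + 2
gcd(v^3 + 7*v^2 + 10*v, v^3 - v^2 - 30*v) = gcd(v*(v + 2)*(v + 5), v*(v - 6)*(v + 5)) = v^2 + 5*v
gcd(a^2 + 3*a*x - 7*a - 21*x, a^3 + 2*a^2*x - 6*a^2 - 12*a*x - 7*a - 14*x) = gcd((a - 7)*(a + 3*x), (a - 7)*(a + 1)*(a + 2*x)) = a - 7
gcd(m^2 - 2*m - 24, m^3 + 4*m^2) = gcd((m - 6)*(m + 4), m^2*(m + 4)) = m + 4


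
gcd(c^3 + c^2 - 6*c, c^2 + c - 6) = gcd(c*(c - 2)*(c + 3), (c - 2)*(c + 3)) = c^2 + c - 6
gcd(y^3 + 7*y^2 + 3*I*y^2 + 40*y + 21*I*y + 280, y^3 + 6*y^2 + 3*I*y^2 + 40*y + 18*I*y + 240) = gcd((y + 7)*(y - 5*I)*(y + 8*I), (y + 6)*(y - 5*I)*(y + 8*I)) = y^2 + 3*I*y + 40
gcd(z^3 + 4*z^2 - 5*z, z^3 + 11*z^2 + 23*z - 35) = z^2 + 4*z - 5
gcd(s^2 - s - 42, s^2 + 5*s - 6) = s + 6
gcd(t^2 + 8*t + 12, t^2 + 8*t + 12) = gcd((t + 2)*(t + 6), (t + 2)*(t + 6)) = t^2 + 8*t + 12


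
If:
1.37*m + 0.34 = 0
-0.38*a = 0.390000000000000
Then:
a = -1.03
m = -0.25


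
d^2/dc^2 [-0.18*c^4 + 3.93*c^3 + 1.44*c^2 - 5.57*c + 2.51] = -2.16*c^2 + 23.58*c + 2.88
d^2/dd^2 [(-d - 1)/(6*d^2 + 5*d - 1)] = -72/(216*d^3 - 108*d^2 + 18*d - 1)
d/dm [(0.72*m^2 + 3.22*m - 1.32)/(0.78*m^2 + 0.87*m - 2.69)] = (-1.8852*m^2 - 1.8144*m - 7.5134)/(0.6084*m^4 + 1.3572*m^3 - 3.4395*m^2 - 4.6806*m + 7.2361)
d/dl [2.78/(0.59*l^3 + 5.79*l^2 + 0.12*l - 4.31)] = (-4.9206*l^2 - 32.1924*l - 0.3336)/(0.59*l^3 + 5.79*l^2 + 0.12*l - 4.31)^2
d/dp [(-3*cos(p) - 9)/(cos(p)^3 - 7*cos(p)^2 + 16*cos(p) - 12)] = 6*(sin(p)^2 - 3*cos(p) + 14)*sin(p)/((cos(p) - 3)^2*(cos(p) - 2)^3)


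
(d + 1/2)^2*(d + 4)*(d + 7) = d^4 + 12*d^3 + 157*d^2/4 + 123*d/4 + 7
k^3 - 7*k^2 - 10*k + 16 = (k - 8)*(k - 1)*(k + 2)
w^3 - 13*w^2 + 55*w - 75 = (w - 5)^2*(w - 3)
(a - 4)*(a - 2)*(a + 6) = a^3 - 28*a + 48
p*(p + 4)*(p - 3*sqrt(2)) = p^3 - 3*sqrt(2)*p^2 + 4*p^2 - 12*sqrt(2)*p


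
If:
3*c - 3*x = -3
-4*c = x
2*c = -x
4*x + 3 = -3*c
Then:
No Solution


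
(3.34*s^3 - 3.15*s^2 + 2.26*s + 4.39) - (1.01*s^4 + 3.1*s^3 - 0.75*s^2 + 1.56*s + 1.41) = -1.01*s^4 + 0.24*s^3 - 2.4*s^2 + 0.7*s + 2.98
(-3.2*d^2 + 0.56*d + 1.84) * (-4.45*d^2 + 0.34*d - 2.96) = 14.24*d^4 - 3.58*d^3 + 1.4744*d^2 - 1.032*d - 5.4464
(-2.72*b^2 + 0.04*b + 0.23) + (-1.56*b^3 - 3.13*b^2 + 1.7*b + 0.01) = -1.56*b^3 - 5.85*b^2 + 1.74*b + 0.24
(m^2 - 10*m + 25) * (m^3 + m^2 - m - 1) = m^5 - 9*m^4 + 14*m^3 + 34*m^2 - 15*m - 25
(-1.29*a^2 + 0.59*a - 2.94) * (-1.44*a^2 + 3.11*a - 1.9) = 1.8576*a^4 - 4.8615*a^3 + 8.5195*a^2 - 10.2644*a + 5.586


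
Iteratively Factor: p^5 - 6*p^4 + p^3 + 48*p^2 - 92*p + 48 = (p - 2)*(p^4 - 4*p^3 - 7*p^2 + 34*p - 24) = (p - 2)*(p + 3)*(p^3 - 7*p^2 + 14*p - 8) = (p - 2)^2*(p + 3)*(p^2 - 5*p + 4) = (p - 4)*(p - 2)^2*(p + 3)*(p - 1)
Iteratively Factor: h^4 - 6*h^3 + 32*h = (h - 4)*(h^3 - 2*h^2 - 8*h) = (h - 4)^2*(h^2 + 2*h) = h*(h - 4)^2*(h + 2)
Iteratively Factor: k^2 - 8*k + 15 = (k - 3)*(k - 5)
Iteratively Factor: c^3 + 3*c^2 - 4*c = (c)*(c^2 + 3*c - 4) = c*(c + 4)*(c - 1)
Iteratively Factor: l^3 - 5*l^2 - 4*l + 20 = (l - 5)*(l^2 - 4) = (l - 5)*(l + 2)*(l - 2)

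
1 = 1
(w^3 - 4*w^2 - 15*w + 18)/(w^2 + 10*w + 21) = (w^2 - 7*w + 6)/(w + 7)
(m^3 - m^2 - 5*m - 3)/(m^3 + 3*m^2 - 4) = (m^3 - m^2 - 5*m - 3)/(m^3 + 3*m^2 - 4)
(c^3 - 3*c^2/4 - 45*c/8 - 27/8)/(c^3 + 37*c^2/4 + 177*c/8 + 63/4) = (4*c^2 - 9*c - 9)/(4*c^2 + 31*c + 42)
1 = 1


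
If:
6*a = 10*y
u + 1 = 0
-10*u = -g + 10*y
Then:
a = 5*y/3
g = 10*y - 10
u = -1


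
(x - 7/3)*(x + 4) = x^2 + 5*x/3 - 28/3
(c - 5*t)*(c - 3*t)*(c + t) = c^3 - 7*c^2*t + 7*c*t^2 + 15*t^3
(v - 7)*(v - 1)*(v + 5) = v^3 - 3*v^2 - 33*v + 35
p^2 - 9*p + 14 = (p - 7)*(p - 2)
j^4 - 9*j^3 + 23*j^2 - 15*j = j*(j - 5)*(j - 3)*(j - 1)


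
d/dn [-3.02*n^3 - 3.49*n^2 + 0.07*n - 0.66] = -9.06*n^2 - 6.98*n + 0.07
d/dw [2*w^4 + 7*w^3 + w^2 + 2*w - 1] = 8*w^3 + 21*w^2 + 2*w + 2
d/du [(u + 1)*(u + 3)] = 2*u + 4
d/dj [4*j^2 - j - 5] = 8*j - 1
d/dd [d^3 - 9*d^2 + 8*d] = 3*d^2 - 18*d + 8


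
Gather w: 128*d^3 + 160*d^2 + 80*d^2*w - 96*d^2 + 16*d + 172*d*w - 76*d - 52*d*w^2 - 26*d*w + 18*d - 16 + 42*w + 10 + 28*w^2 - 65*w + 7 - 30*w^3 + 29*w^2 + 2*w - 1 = 128*d^3 + 64*d^2 - 42*d - 30*w^3 + w^2*(57 - 52*d) + w*(80*d^2 + 146*d - 21)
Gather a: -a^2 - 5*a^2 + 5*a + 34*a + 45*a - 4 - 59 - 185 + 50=-6*a^2 + 84*a - 198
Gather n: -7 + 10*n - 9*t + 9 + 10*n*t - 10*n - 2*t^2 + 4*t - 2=10*n*t - 2*t^2 - 5*t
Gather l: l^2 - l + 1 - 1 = l^2 - l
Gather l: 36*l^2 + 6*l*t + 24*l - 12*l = 36*l^2 + l*(6*t + 12)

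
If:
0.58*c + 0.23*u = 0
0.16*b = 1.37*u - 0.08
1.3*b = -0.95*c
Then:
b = 0.02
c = -0.02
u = 0.06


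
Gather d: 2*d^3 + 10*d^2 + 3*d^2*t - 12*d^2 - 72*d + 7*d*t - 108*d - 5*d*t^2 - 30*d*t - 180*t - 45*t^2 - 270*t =2*d^3 + d^2*(3*t - 2) + d*(-5*t^2 - 23*t - 180) - 45*t^2 - 450*t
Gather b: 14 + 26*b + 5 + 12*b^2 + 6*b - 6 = 12*b^2 + 32*b + 13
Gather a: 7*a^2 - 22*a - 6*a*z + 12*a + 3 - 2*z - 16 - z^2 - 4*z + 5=7*a^2 + a*(-6*z - 10) - z^2 - 6*z - 8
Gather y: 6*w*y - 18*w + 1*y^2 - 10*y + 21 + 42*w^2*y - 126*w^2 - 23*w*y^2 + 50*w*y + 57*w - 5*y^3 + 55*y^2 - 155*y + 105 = -126*w^2 + 39*w - 5*y^3 + y^2*(56 - 23*w) + y*(42*w^2 + 56*w - 165) + 126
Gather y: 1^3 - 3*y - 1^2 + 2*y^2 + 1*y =2*y^2 - 2*y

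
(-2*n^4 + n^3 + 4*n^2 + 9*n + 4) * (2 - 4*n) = 8*n^5 - 8*n^4 - 14*n^3 - 28*n^2 + 2*n + 8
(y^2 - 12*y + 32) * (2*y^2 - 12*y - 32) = 2*y^4 - 36*y^3 + 176*y^2 - 1024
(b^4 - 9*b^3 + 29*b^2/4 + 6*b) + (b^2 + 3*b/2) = b^4 - 9*b^3 + 33*b^2/4 + 15*b/2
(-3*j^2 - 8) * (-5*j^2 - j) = 15*j^4 + 3*j^3 + 40*j^2 + 8*j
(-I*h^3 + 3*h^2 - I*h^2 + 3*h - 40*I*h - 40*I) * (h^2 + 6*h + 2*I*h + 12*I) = -I*h^5 + 5*h^4 - 7*I*h^4 + 35*h^3 - 40*I*h^3 + 110*h^2 - 238*I*h^2 + 560*h - 204*I*h + 480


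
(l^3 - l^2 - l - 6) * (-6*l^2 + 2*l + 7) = -6*l^5 + 8*l^4 + 11*l^3 + 27*l^2 - 19*l - 42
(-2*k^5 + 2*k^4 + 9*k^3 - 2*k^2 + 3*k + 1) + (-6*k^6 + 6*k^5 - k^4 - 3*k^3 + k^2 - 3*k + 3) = -6*k^6 + 4*k^5 + k^4 + 6*k^3 - k^2 + 4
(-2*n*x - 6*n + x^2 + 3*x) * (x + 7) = -2*n*x^2 - 20*n*x - 42*n + x^3 + 10*x^2 + 21*x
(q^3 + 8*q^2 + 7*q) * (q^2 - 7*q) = q^5 + q^4 - 49*q^3 - 49*q^2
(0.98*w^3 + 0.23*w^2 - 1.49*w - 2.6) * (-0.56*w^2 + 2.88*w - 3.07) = -0.5488*w^5 + 2.6936*w^4 - 1.5118*w^3 - 3.5413*w^2 - 2.9137*w + 7.982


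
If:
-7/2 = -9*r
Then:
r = 7/18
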